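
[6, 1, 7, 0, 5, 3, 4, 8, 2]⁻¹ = [3, 1, 8, 5, 6, 4, 0, 2, 7]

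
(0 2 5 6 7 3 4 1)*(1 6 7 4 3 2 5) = (0 5 7 2 1)(4 6)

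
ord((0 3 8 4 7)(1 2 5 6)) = 20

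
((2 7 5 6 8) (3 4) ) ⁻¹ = (2 8 6 5 7) (3 4) 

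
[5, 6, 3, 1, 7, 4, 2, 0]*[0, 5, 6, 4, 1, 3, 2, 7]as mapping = [0→3, 1→2, 2→4, 3→5, 4→7, 5→1, 6→6, 7→0]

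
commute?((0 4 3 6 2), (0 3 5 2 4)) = no:(0 4 3 6 2) * (0 3 5 2 4) = (2 3 6 4 5), (0 3 5 2 4) * (0 4 3 6 2) = (0 6 2 3 5)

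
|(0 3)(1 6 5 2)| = 4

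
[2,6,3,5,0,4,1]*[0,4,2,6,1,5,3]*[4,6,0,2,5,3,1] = [0,2,1,3,4,6,5]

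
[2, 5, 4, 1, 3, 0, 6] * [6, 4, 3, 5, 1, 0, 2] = [3, 0, 1, 4, 5, 6, 2]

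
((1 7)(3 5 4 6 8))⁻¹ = (1 7)(3 8 6 4 5)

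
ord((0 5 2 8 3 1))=6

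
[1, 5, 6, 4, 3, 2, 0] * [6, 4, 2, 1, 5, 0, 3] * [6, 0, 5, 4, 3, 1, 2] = [3, 6, 4, 1, 0, 5, 2]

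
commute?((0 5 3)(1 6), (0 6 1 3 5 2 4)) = no:(0 5 3)(1 6) * (0 6 1 3 5 2 4) = (0 2 4)(3 6), (0 6 1 3 5 2 4) * (0 5 3)(1 6) = (0 1)(2 4 5)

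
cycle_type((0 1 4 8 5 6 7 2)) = 8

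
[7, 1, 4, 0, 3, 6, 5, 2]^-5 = [0, 1, 2, 3, 4, 6, 5, 7]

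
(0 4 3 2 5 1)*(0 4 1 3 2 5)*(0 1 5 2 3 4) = (0 5 4 3 2 1)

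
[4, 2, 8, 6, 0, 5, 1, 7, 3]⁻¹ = [4, 6, 1, 8, 0, 5, 3, 7, 2]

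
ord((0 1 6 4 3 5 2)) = 7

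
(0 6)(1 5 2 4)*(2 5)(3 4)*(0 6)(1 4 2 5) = (1 5)(2 3)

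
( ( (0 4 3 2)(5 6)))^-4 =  ()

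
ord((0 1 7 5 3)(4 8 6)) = 15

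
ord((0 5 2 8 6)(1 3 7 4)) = 20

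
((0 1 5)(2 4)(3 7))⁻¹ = (0 5 1)(2 4)(3 7)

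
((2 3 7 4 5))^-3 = (2 7 5 3 4)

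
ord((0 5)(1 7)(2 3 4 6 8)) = 10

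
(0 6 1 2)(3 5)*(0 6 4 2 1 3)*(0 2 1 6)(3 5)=(0 4 1 6 5 2)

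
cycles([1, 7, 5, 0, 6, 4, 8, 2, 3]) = (0 1 7 2 5 4 6 8 3)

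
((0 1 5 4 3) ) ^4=(0 3 4 5 1) 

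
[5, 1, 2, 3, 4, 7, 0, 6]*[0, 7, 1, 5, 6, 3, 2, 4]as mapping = [0→3, 1→7, 2→1, 3→5, 4→6, 5→4, 6→0, 7→2]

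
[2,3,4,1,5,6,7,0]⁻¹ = [7,3,0,1,2,4,5,6]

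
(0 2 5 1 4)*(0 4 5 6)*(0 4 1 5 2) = (1 2 6 4)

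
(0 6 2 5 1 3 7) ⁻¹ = (0 7 3 1 5 2 6) 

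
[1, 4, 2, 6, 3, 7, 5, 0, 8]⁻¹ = [7, 0, 2, 4, 1, 6, 3, 5, 8]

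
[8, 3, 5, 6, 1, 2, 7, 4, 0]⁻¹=[8, 4, 5, 1, 7, 2, 3, 6, 0]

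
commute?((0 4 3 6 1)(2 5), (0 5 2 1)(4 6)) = no:(0 4 3 6 1)(2 5) * (0 5 2 1)(4 6) = (0 6)(1 5)(3 4), (0 5 2 1)(4 6) * (0 4 3 6 1)(2 5) = (0 2)(1 4)(3 6)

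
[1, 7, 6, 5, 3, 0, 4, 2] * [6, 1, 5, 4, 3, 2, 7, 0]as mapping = [0→1, 1→0, 2→7, 3→2, 4→4, 5→6, 6→3, 7→5]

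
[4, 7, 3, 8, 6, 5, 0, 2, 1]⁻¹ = [6, 8, 7, 2, 0, 5, 4, 1, 3]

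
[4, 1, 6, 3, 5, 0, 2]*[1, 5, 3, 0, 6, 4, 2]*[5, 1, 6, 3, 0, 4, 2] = [2, 4, 6, 5, 0, 1, 3]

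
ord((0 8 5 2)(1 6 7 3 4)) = 20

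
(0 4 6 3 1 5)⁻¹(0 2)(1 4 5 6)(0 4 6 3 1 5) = (0 3 5 6)(2 4)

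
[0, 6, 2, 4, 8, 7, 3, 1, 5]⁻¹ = [0, 7, 2, 6, 3, 8, 1, 5, 4]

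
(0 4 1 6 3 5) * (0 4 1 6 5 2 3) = (0 1 5 4 6)(2 3)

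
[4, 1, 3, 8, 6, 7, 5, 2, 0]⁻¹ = [8, 1, 7, 2, 0, 6, 4, 5, 3]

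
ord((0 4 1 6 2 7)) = 6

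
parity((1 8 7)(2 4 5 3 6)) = even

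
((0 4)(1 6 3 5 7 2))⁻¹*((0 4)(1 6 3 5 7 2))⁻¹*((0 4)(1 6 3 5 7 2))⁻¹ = (0 4)(1 5)(2 3)(6 7)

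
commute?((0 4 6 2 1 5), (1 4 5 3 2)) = no:(0 4 6 2 1 5) * (1 4 5 3 2) = (0 5)(1 3 2 4 6), (1 4 5 3 2) * (0 4 6 2 1 5) = (0 4)(1 6 2 5 3)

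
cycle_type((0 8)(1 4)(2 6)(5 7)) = 2^4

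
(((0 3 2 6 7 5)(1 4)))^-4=(0 2 7)(3 6 5)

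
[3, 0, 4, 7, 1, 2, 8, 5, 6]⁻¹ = [1, 4, 5, 0, 2, 7, 8, 3, 6]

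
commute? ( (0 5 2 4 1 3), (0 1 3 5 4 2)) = no: (0 5 2 4 1 3) * (0 1 3 5 4 2) = (0 4 3 1 5), (0 1 3 5 4 2) * (0 5 2 4 1 3) = (0 3 2 5 1)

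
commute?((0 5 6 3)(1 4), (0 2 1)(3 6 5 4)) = no:(0 5 6 3)(1 4)*(0 2 1)(3 6 5 4) = (0 4)(1 3 2), (0 2 1)(3 6 5 4)*(0 5 6 3)(1 4) = (0 2 4)(1 5)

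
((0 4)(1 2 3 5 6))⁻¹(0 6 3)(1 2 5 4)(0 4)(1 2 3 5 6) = (0 2 3 6)(1 5 4)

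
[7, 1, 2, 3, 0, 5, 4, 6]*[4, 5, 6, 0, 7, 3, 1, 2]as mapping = [0→2, 1→5, 2→6, 3→0, 4→4, 5→3, 6→7, 7→1]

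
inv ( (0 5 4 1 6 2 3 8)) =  (0 8 3 2 6 1 4 5)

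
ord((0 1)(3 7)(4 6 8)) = 6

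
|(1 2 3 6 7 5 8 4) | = 8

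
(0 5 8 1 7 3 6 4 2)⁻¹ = (0 2 4 6 3 7 1 8 5)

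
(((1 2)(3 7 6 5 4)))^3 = (1 2)(3 5 7 4 6)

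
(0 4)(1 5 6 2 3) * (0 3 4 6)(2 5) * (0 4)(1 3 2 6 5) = (0 5 4 2)(1 6)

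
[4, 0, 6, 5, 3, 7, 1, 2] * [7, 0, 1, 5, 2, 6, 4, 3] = [2, 7, 4, 6, 5, 3, 0, 1]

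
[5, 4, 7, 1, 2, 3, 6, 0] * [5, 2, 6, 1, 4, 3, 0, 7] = [3, 4, 7, 2, 6, 1, 0, 5]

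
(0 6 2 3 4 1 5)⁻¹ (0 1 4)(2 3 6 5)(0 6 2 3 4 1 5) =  (0 3 4 2)(1 6 5)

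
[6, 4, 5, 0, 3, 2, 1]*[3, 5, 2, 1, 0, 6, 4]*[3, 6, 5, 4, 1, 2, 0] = [1, 3, 0, 4, 6, 5, 2]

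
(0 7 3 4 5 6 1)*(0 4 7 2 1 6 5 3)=(0 2 1 4 3 7)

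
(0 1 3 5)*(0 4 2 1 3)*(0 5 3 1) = (0 1 5 4 2)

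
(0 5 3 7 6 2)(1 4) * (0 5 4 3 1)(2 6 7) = (0 4)(1 3 2 5)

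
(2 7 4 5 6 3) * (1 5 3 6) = (1 5)(2 7 4 3)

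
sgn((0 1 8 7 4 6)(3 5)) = 1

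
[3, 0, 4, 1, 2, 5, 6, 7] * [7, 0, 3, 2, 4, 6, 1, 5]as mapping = [0→2, 1→7, 2→4, 3→0, 4→3, 5→6, 6→1, 7→5]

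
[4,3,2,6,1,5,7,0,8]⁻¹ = [7,4,2,1,0,5,3,6,8]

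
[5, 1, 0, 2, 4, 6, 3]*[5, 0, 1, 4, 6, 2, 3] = [2, 0, 5, 1, 6, 3, 4]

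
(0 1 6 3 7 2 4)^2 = (0 6 7 4 1 3 2)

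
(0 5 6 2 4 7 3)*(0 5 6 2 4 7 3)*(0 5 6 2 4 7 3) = (0 2 3 6 7 5 4)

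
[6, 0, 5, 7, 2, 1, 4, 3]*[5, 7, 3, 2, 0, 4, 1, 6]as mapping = [0→1, 1→5, 2→4, 3→6, 4→3, 5→7, 6→0, 7→2]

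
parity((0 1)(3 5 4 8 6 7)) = even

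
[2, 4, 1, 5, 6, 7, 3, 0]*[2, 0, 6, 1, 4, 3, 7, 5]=[6, 4, 0, 3, 7, 5, 1, 2]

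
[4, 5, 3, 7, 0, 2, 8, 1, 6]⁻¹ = [4, 7, 5, 2, 0, 1, 8, 3, 6]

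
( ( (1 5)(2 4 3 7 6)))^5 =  (1 5)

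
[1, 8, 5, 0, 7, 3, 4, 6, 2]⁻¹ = [3, 0, 8, 5, 6, 2, 7, 4, 1]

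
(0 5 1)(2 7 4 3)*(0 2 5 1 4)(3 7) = (0 1 2 3 5 4 7)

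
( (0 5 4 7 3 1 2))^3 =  (0 7 2 4 1 5 3)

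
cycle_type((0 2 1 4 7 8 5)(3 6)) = 2.7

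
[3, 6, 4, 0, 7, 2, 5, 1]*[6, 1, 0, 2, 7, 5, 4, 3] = [2, 4, 7, 6, 3, 0, 5, 1]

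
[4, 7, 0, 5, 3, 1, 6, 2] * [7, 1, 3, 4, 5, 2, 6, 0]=[5, 0, 7, 2, 4, 1, 6, 3]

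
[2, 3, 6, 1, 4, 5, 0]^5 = [6, 3, 0, 1, 4, 5, 2]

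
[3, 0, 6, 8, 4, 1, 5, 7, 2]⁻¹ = [1, 5, 8, 0, 4, 6, 2, 7, 3]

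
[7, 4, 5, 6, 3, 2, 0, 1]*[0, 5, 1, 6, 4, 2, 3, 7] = [7, 4, 2, 3, 6, 1, 0, 5]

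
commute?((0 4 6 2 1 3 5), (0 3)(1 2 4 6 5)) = no:(0 4 6 2 1 3 5)*(0 3)(1 2 4 6 5) = (0 6 4 5 3 1), (0 3)(1 2 4 6 5)*(0 4 6 2 1 3 5) = (0 5 3 4 2 6)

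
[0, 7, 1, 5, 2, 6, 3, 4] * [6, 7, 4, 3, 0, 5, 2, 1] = [6, 1, 7, 5, 4, 2, 3, 0]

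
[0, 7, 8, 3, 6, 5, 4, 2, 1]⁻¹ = [0, 8, 7, 3, 6, 5, 4, 1, 2]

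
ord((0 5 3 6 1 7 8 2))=8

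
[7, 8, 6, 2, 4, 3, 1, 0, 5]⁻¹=[7, 6, 3, 5, 4, 8, 2, 0, 1]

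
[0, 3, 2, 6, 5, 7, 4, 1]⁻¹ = [0, 7, 2, 1, 6, 4, 3, 5]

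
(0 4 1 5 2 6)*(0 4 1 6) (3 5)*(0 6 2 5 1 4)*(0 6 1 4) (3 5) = (1 5 3 4 2) 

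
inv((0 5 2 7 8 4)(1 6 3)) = (0 4 8 7 2 5)(1 3 6)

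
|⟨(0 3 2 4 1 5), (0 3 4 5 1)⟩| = 720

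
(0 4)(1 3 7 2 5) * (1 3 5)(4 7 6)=(0 7 2 1 5 3 6 4)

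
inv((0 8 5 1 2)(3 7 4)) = (0 2 1 5 8)(3 4 7)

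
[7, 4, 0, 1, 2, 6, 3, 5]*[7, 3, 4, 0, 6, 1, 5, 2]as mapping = [0→2, 1→6, 2→7, 3→3, 4→4, 5→5, 6→0, 7→1]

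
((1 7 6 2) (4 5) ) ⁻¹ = (1 2 6 7) (4 5) 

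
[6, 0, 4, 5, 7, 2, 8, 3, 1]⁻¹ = [1, 8, 5, 7, 2, 3, 0, 4, 6]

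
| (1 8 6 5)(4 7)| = 4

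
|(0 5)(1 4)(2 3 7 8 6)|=10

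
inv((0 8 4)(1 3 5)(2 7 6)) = (0 4 8)(1 5 3)(2 6 7)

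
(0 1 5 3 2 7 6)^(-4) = (0 3 6 5 7 1 2)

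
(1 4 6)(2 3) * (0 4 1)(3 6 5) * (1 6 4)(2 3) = (0 1 6)(2 4 5)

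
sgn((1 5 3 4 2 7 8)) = 1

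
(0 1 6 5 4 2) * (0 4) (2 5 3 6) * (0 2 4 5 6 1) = (1 4 6 3) (2 5) 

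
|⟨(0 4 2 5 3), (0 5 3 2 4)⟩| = 60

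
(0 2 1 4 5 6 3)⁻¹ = (0 3 6 5 4 1 2)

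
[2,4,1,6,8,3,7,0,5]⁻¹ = [7,2,0,5,1,8,3,6,4]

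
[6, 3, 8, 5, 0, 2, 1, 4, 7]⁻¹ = [4, 6, 5, 1, 7, 3, 0, 8, 2]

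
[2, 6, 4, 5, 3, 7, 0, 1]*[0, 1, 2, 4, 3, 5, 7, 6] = [2, 7, 3, 5, 4, 6, 0, 1]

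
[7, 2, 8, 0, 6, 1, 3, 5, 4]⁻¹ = [3, 5, 1, 6, 8, 7, 4, 0, 2]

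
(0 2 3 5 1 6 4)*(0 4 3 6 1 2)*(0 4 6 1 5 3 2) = (0 4 6 2 1 5)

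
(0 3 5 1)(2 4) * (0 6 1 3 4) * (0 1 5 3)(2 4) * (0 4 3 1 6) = (0 2 6 5 4 3 1)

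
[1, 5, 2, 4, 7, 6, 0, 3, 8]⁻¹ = [6, 0, 2, 7, 3, 1, 5, 4, 8]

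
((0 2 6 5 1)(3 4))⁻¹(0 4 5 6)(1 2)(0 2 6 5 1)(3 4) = (0 6)(1 5 2 3)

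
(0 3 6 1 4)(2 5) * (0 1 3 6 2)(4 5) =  (0 6 3 2 4 1 5)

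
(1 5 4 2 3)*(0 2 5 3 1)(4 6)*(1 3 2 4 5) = (0 4 1 2 3)(5 6)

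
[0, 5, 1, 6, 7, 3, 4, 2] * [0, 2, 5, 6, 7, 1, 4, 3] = [0, 1, 2, 4, 3, 6, 7, 5]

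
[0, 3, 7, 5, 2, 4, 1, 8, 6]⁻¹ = [0, 6, 4, 1, 5, 3, 8, 2, 7]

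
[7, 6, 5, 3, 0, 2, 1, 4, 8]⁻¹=[4, 6, 5, 3, 7, 2, 1, 0, 8]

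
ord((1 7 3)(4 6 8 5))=12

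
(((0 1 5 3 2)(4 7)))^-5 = (4 7)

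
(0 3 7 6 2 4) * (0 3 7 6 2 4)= (0 7 2)(3 6 4)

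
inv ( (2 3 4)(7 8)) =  (2 4 3)(7 8)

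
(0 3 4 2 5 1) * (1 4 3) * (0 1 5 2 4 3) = (0 5 3) 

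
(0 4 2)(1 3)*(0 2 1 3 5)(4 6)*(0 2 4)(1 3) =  (0 6)(1 5 2 4 3)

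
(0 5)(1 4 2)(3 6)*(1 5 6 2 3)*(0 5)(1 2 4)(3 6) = (0 3 4 6 2)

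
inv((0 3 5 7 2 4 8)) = (0 8 4 2 7 5 3)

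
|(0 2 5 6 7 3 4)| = 7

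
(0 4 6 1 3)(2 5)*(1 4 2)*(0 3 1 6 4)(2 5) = (0 5 6)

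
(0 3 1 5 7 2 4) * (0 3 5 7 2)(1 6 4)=(0 5 2 1 7)(3 6 4)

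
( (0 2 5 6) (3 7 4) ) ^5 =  (0 2 5 6) (3 4 7) 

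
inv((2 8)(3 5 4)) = (2 8)(3 4 5)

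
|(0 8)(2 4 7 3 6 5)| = 6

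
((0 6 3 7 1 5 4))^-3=(0 1 6 5 3 4 7)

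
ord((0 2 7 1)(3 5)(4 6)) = 4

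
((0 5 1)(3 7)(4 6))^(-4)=(0 1 5)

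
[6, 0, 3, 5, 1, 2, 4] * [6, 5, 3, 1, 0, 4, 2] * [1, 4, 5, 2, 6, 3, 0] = [5, 0, 4, 6, 3, 2, 1]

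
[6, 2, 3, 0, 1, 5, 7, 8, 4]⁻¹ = [3, 4, 1, 2, 8, 5, 0, 6, 7]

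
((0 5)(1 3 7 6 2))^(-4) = (1 3 7 6 2)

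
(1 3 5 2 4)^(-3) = (1 5 4 3 2)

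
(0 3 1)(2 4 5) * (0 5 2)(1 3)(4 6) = (0 1 5)(2 6 4)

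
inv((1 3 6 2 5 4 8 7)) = (1 7 8 4 5 2 6 3)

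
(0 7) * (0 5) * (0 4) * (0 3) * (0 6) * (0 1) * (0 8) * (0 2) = (0 7 5 4 3 6 1 8 2)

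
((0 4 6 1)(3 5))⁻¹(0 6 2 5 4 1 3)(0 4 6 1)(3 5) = (0 5 4 1 2 3 6)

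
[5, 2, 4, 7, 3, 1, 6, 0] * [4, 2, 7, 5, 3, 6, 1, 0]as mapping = [0→6, 1→7, 2→3, 3→0, 4→5, 5→2, 6→1, 7→4]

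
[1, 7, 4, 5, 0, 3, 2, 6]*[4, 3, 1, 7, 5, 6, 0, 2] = [3, 2, 5, 6, 4, 7, 1, 0]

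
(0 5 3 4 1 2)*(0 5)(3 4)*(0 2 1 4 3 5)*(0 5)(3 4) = (0 2 5 4 3)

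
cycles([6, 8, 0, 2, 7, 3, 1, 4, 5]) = (0 6 1 8 5 3 2)(4 7)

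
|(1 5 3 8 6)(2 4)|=10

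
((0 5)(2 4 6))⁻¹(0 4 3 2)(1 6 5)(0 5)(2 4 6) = (0 1 2)(3 4 5 6)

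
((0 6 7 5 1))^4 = (0 1 5 7 6)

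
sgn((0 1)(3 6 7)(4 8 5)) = -1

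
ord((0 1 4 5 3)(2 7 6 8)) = 20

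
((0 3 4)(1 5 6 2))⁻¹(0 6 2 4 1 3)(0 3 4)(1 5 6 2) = (0 5 4 3 2 1)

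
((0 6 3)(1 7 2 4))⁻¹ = (0 3 6)(1 4 2 7)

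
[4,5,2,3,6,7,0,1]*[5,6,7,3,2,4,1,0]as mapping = [0→2,1→4,2→7,3→3,4→1,5→0,6→5,7→6]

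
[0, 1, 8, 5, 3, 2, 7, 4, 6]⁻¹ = [0, 1, 5, 4, 7, 3, 8, 6, 2]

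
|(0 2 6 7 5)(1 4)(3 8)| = 10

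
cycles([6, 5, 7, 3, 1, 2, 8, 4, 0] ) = (0 6 8)(1 5 2 7 4)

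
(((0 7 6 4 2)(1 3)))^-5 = (1 3)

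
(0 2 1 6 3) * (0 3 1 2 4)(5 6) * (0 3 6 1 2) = (0 4 3 6 2)(1 5)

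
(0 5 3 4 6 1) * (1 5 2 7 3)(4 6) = (0 2 7 3 6 5 1)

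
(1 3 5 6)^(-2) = (1 5)(3 6)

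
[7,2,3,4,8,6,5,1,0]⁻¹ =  [8,7,1,2,3,6,5,0,4]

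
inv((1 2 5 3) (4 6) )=(1 3 5 2) (4 6) 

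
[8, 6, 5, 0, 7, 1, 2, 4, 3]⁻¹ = [3, 5, 6, 8, 7, 2, 1, 4, 0]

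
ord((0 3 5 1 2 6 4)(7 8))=14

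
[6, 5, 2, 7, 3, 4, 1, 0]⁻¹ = [7, 6, 2, 4, 5, 1, 0, 3]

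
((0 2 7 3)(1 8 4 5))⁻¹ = (0 3 7 2)(1 5 4 8)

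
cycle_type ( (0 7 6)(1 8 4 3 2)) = 3.5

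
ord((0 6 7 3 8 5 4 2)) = 8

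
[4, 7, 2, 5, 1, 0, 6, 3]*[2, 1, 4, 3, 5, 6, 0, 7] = [5, 7, 4, 6, 1, 2, 0, 3]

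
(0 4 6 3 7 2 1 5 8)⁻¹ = (0 8 5 1 2 7 3 6 4)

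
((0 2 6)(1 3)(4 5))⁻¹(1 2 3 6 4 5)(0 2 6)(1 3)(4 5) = (0 5 4 3 6 1)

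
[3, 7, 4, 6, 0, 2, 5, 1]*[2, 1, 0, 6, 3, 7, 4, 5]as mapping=[0→6, 1→5, 2→3, 3→4, 4→2, 5→0, 6→7, 7→1]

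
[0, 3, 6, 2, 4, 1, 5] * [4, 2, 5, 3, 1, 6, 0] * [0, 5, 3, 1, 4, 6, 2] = [4, 1, 0, 6, 5, 3, 2]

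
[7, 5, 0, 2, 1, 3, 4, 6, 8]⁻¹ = [2, 4, 3, 5, 6, 1, 7, 0, 8]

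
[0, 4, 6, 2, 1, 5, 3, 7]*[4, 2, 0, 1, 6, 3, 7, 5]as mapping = [0→4, 1→6, 2→7, 3→0, 4→2, 5→3, 6→1, 7→5]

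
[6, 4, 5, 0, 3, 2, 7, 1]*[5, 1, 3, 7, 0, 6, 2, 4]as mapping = [0→2, 1→0, 2→6, 3→5, 4→7, 5→3, 6→4, 7→1]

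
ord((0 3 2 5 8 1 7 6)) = 8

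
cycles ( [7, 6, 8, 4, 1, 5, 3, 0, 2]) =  (0 7)(1 6 3 4)(2 8)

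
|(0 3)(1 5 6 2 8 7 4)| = 14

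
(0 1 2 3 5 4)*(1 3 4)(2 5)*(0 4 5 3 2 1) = (0 2 5)(1 3)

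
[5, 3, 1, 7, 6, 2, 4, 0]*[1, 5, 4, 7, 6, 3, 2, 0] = [3, 7, 5, 0, 2, 4, 6, 1]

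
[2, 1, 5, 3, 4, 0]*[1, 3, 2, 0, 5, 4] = [2, 3, 4, 0, 5, 1]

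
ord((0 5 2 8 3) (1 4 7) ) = 15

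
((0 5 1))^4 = (0 5 1)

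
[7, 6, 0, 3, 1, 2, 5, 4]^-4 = [1, 2, 4, 3, 5, 7, 0, 6]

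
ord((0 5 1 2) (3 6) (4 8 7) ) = 12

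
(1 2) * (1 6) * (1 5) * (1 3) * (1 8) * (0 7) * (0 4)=(0 7 4)(1 2 6 5 3 8)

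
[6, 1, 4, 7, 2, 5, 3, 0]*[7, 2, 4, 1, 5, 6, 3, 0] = [3, 2, 5, 0, 4, 6, 1, 7]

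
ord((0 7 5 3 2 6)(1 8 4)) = 6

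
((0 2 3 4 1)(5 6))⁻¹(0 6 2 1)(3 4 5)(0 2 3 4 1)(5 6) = (0 2 5 3)(1 6 4)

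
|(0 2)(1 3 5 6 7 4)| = 6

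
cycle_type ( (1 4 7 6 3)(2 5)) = 2.5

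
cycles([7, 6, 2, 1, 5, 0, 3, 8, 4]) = (0 7 8 4 5)(1 6 3)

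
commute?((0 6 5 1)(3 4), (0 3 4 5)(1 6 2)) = no:(0 6 5 1)(3 4)*(0 3 4 5)(1 6 2) = (0 2 1 3 5 6), (0 3 4 5)(1 6 2)*(0 6 5 1)(3 4) = (0 4 1 5 6 2)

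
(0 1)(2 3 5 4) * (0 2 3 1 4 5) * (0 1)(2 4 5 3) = (0 5 3 1 4 2)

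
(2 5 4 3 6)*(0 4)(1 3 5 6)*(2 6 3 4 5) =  (0 5)(1 4 2 3)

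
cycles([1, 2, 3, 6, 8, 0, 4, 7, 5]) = (0 1 2 3 6 4 8 5)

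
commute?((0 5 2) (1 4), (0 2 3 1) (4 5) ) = no:(0 5 2) (1 4) * (0 2 3 1) (4 5) = (0 4) (1 5 3), (0 2 3 1) (4 5) * (0 5 2) (1 4) = (1 5) (2 3 4) 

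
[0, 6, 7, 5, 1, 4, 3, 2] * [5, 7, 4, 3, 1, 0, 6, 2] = [5, 6, 2, 0, 7, 1, 3, 4]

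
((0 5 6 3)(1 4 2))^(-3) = (0 5 6 3)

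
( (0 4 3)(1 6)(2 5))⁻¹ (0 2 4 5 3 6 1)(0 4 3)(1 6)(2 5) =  (0 1 6 4 5 3 2)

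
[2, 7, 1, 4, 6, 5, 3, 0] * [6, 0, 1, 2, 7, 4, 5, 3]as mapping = [0→1, 1→3, 2→0, 3→7, 4→5, 5→4, 6→2, 7→6]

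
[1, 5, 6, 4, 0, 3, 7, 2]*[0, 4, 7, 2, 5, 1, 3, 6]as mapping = [0→4, 1→1, 2→3, 3→5, 4→0, 5→2, 6→6, 7→7]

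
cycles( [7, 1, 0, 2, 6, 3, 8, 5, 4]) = (0 7 5 3 2)(4 6 8)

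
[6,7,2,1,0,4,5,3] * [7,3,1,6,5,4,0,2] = [0,2,1,3,7,5,4,6]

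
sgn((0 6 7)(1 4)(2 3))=1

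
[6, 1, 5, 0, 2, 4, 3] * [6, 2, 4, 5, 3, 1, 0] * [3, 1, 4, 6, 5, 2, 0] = [3, 4, 1, 0, 5, 6, 2]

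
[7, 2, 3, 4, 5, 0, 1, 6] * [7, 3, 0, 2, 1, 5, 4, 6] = [6, 0, 2, 1, 5, 7, 3, 4]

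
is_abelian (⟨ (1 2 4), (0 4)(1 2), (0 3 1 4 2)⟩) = no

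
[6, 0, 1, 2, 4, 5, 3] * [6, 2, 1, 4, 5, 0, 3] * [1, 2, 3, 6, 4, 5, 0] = [6, 0, 3, 2, 5, 1, 4]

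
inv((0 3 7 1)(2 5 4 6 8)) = (0 1 7 3)(2 8 6 4 5)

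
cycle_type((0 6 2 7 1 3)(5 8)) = 2.6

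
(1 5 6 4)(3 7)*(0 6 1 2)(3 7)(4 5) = (0 6 5 1 4 2)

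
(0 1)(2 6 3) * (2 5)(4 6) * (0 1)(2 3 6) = (2 4)(3 5)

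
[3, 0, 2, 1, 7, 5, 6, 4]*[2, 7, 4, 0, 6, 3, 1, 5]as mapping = [0→0, 1→2, 2→4, 3→7, 4→5, 5→3, 6→1, 7→6]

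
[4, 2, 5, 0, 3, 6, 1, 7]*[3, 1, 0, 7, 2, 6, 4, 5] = [2, 0, 6, 3, 7, 4, 1, 5]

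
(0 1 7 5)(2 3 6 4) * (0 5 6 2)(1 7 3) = (0 7 6 4)(1 3 2)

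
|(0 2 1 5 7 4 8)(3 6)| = 14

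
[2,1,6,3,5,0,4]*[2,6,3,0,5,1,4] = [3,6,4,0,1,2,5]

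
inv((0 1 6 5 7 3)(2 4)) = (0 3 7 5 6 1)(2 4)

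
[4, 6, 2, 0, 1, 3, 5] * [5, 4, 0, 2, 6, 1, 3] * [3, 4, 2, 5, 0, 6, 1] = [1, 5, 3, 6, 0, 2, 4]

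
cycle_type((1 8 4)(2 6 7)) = 3^2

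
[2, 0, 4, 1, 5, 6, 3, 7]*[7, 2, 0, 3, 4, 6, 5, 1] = [0, 7, 4, 2, 6, 5, 3, 1]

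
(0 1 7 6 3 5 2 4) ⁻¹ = (0 4 2 5 3 6 7 1) 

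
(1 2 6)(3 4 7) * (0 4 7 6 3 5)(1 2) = (0 4 6 2 3 7 5)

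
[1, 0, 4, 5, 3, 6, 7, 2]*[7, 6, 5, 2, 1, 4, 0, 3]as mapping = [0→6, 1→7, 2→1, 3→4, 4→2, 5→0, 6→3, 7→5]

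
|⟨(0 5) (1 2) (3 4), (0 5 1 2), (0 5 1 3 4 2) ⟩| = 720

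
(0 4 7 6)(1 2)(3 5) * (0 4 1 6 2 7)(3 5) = (0 1 7 2 6 4)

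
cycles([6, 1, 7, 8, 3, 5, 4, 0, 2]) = (0 6 4 3 8 2 7)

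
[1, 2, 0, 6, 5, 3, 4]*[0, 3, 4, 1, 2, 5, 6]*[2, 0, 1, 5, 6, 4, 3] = [5, 6, 2, 3, 4, 0, 1]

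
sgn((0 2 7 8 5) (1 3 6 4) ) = -1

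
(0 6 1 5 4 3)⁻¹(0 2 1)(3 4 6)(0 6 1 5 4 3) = (0 3 1)(2 5 6)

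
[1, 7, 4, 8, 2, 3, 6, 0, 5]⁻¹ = [7, 0, 4, 5, 2, 8, 6, 1, 3]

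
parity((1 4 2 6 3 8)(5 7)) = even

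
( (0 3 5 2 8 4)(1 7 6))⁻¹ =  (0 4 8 2 5 3)(1 6 7)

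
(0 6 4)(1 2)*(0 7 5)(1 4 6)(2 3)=(0 1 3 2 4 7 5)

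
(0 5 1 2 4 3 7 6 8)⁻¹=(0 8 6 7 3 4 2 1 5)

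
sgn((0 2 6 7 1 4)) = -1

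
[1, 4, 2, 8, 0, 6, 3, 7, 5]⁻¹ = [4, 0, 2, 6, 1, 8, 5, 7, 3]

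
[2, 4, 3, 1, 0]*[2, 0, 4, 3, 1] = [4, 1, 3, 0, 2]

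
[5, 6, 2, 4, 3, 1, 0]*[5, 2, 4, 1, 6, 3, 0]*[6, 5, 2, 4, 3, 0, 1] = [4, 6, 3, 1, 5, 2, 0]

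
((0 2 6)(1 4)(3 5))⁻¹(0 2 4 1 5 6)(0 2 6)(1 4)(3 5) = (0 2 6 1 4 3)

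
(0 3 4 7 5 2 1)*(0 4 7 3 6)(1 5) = (0 6)(1 4 3 7)(2 5)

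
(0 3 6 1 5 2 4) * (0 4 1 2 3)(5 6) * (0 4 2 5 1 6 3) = (0 4 2 6 5)(1 3)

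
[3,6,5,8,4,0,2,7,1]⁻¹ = [5,8,6,0,4,2,1,7,3]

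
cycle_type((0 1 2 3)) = 4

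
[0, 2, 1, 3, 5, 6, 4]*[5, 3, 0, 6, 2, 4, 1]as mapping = [0→5, 1→0, 2→3, 3→6, 4→4, 5→1, 6→2]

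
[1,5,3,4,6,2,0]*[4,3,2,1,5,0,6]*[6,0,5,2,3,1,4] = [2,6,0,1,4,5,3]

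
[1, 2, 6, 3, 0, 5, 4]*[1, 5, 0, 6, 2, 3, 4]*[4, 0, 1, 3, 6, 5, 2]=[5, 4, 6, 2, 0, 3, 1]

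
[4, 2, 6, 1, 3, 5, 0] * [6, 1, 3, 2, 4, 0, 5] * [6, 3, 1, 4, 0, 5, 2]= [0, 4, 5, 3, 1, 6, 2]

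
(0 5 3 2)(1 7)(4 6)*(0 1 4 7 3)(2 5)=(0 2 1 3 5)(4 6 7)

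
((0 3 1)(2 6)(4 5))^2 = (0 1 3)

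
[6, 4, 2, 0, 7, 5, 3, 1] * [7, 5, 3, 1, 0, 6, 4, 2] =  [4, 0, 3, 7, 2, 6, 1, 5] 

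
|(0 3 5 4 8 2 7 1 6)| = 9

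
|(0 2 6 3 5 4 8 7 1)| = 9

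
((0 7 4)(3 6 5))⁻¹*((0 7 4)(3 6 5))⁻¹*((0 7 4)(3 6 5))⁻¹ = ()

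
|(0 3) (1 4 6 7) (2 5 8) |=12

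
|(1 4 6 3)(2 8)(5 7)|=4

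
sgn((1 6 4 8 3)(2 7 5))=1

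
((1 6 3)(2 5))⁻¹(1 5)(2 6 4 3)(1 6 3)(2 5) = (1 5 3 4)(2 6)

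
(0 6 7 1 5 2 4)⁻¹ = (0 4 2 5 1 7 6)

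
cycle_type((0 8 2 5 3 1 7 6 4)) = 9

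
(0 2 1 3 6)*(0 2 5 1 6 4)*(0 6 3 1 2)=(0 5 2 3 4 6)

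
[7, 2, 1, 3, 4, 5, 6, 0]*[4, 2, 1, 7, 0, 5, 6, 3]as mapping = [0→3, 1→1, 2→2, 3→7, 4→0, 5→5, 6→6, 7→4]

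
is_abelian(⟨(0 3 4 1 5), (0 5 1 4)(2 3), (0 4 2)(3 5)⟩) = no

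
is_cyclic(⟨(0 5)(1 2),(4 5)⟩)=no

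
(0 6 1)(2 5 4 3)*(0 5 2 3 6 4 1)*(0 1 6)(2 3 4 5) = (0 5 6 1 2 3 4)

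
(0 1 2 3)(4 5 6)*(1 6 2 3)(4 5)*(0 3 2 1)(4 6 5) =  (0 5 1 2)(4 6)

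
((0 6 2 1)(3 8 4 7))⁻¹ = (0 1 2 6)(3 7 4 8)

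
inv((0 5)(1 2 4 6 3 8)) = (0 5)(1 8 3 6 4 2)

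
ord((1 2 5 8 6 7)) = 6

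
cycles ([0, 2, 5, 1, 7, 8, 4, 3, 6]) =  (1 2 5 8 6 4 7 3)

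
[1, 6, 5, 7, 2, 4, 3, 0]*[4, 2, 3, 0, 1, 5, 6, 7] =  [2, 6, 5, 7, 3, 1, 0, 4]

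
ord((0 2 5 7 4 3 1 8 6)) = 9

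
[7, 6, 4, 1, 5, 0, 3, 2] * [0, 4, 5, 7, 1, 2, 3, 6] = [6, 3, 1, 4, 2, 0, 7, 5]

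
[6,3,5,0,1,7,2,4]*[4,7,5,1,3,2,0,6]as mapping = [0→0,1→1,2→2,3→4,4→7,5→6,6→5,7→3]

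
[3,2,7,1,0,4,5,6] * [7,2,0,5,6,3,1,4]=[5,0,4,2,7,6,3,1]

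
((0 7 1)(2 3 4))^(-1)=(0 1 7)(2 4 3)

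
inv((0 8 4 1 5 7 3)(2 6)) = (0 3 7 5 1 4 8)(2 6)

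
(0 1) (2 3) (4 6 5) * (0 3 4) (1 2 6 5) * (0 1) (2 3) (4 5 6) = (0 3 4 6) (1 2 5) 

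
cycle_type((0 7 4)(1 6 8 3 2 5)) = 3.6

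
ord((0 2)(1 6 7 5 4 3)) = 6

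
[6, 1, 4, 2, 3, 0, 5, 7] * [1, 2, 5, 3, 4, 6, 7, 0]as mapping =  [0→7, 1→2, 2→4, 3→5, 4→3, 5→1, 6→6, 7→0]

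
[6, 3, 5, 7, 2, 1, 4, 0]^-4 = [5, 6, 7, 4, 3, 0, 1, 2]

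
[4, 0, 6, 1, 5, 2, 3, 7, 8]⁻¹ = [1, 3, 5, 6, 0, 4, 2, 7, 8]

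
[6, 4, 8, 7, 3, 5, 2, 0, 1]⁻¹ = [7, 8, 6, 4, 1, 5, 0, 3, 2]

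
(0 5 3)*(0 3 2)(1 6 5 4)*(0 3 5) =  (0 4 1 6)(2 3 5)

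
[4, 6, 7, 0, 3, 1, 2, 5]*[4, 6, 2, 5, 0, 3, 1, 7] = [0, 1, 7, 4, 5, 6, 2, 3]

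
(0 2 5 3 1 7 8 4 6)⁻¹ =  (0 6 4 8 7 1 3 5 2)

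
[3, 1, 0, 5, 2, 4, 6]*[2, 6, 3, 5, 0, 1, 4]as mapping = [0→5, 1→6, 2→2, 3→1, 4→3, 5→0, 6→4]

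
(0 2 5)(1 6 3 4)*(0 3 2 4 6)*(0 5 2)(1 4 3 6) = (0 3 1 5 6)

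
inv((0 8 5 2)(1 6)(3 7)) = (0 2 5 8)(1 6)(3 7)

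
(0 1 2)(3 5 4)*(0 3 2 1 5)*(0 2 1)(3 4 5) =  (0 3 2 4 1)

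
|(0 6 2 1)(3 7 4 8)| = 4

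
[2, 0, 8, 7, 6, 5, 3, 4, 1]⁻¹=[1, 8, 0, 6, 7, 5, 4, 3, 2]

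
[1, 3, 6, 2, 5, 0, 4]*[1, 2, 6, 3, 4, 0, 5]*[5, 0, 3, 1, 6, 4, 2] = [3, 1, 4, 2, 5, 0, 6]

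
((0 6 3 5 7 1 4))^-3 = (0 7 6 1 3 4 5)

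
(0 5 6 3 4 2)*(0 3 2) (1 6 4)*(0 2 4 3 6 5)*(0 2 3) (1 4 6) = (0 2 1 5) (3 4) 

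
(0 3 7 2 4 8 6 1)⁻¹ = (0 1 6 8 4 2 7 3)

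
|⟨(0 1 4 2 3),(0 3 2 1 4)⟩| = 60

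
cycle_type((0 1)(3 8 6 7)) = 2.4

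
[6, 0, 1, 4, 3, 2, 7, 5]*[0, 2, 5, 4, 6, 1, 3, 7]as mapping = [0→3, 1→0, 2→2, 3→6, 4→4, 5→5, 6→7, 7→1]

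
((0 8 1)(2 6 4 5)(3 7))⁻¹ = (0 1 8)(2 5 4 6)(3 7)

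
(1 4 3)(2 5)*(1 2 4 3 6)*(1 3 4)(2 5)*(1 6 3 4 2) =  (1 2)(3 5 6 4)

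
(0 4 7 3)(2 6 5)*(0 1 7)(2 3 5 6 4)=(0 2 4)(1 7 5 3)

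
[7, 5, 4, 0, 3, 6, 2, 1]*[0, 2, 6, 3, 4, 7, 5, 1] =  [1, 7, 4, 0, 3, 5, 6, 2] 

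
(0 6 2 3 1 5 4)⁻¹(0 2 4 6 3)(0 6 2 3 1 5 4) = (0 2 1 6 3)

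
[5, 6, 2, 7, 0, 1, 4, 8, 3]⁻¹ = [4, 5, 2, 8, 6, 0, 1, 3, 7]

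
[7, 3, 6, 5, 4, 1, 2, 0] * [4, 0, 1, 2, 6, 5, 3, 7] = [7, 2, 3, 5, 6, 0, 1, 4]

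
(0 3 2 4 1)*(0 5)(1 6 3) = (0 1 5)(2 4 6 3)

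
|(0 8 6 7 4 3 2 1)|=8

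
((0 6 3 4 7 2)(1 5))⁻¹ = (0 2 7 4 3 6)(1 5)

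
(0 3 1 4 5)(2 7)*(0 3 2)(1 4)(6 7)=(0 2 6 7)(3 4 5)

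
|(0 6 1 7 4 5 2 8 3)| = 9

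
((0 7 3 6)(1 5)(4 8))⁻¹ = (0 6 3 7)(1 5)(4 8)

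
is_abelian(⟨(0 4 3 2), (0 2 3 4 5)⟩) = no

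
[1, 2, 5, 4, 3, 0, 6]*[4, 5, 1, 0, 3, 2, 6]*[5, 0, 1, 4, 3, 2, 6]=[2, 0, 1, 4, 5, 3, 6]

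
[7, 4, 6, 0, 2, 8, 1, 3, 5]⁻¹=[3, 6, 4, 7, 1, 8, 2, 0, 5]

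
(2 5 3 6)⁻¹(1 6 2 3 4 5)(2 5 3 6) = (1 2 5 6 4 3)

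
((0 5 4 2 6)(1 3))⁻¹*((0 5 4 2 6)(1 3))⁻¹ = (0 2 5 6 4)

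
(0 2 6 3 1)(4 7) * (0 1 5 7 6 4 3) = (0 2 4 6)(3 5 7)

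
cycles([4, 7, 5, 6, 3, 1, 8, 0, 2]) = (0 4 3 6 8 2 5 1 7)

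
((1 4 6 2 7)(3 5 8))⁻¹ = (1 7 2 6 4)(3 8 5)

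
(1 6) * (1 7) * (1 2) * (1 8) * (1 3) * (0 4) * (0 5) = (0 4 5)(1 6 7 2 8 3)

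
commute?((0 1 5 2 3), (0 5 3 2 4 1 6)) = no:(0 1 5 2 3)*(0 5 3 2 4 1 6) = (0 6)(1 3 5 4), (0 5 3 2 4 1 6)*(0 1 5 2 3) = (0 2 4 5)(1 6)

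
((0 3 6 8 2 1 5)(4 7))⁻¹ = (0 5 1 2 8 6 3)(4 7)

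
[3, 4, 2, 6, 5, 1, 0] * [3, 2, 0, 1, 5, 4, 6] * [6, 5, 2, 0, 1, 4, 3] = [5, 4, 6, 3, 1, 2, 0]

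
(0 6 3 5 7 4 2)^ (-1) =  (0 2 4 7 5 3 6)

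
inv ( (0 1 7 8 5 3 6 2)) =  (0 2 6 3 5 8 7 1)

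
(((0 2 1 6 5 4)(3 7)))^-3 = (0 6)(1 4)(2 5)(3 7)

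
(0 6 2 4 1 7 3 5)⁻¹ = (0 5 3 7 1 4 2 6)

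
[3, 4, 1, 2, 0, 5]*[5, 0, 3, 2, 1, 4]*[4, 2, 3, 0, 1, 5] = [3, 2, 4, 0, 5, 1]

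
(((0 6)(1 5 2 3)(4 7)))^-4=()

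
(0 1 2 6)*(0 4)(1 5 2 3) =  (0 5 2 6 4)(1 3)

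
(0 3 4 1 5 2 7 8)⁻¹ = (0 8 7 2 5 1 4 3)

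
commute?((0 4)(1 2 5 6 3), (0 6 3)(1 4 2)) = no:(0 4)(1 2 5 6 3)*(0 6 3)(1 4 2) = (0 2 5 3 4 6), (0 6 3)(1 4 2)*(0 4)(1 2 5 6 3) = (0 3 4 5 6 1)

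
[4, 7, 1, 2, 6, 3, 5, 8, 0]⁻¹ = [8, 2, 3, 5, 0, 6, 4, 1, 7]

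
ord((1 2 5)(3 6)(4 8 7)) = 6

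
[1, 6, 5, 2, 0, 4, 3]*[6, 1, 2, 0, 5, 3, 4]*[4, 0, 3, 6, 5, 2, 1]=[0, 5, 6, 3, 1, 2, 4]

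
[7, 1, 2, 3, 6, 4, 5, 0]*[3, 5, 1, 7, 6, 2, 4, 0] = [0, 5, 1, 7, 4, 6, 2, 3]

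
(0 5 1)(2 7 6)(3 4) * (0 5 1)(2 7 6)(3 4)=(0 1 5)(2 6 7)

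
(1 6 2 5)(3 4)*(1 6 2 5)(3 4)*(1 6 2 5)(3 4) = (1 5 2 6)(3 4)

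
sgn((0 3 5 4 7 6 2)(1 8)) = -1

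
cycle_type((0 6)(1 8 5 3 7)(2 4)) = 2^2.5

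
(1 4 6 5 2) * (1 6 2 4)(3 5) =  (2 6 3 5 4)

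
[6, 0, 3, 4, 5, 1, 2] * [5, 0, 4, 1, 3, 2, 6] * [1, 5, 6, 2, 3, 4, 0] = [0, 4, 5, 2, 6, 1, 3]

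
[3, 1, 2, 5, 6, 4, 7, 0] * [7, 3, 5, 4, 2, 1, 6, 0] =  [4, 3, 5, 1, 6, 2, 0, 7]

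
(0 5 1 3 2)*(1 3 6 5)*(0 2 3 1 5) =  (0 5 1 6)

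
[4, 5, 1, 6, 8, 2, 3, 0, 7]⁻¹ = [7, 2, 5, 6, 0, 1, 3, 8, 4]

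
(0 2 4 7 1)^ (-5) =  ()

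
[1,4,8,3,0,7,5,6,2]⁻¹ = [4,0,8,3,1,6,7,5,2]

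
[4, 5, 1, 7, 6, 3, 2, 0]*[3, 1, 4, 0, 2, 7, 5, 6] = [2, 7, 1, 6, 5, 0, 4, 3]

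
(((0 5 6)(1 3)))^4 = (0 5 6)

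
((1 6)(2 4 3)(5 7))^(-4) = (2 3 4)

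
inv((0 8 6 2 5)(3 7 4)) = (0 5 2 6 8)(3 4 7)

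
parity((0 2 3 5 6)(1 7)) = odd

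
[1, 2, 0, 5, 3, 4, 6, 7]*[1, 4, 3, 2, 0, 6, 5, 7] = [4, 3, 1, 6, 2, 0, 5, 7]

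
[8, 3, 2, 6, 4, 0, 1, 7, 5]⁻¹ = [5, 6, 2, 1, 4, 8, 3, 7, 0]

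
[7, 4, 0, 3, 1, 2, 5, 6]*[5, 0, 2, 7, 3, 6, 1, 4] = [4, 3, 5, 7, 0, 2, 6, 1]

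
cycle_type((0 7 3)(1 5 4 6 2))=3.5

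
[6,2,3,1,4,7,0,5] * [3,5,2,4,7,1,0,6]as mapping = [0→0,1→2,2→4,3→5,4→7,5→6,6→3,7→1]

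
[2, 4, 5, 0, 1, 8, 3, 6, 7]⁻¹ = [3, 4, 0, 6, 1, 2, 7, 8, 5]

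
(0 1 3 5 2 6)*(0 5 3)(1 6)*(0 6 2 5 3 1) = (0 2)(1 6 3)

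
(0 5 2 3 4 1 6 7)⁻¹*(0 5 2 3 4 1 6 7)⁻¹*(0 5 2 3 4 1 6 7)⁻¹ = (0 1 2 7 4 5 6 3)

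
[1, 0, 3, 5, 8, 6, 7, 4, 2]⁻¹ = [1, 0, 8, 2, 7, 3, 5, 6, 4]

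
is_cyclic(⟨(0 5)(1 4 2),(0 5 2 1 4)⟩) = no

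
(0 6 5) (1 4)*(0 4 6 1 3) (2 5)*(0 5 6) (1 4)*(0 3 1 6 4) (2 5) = (1 3 2 4) (5 6) 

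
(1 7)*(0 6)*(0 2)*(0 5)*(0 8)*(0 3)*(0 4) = (0 6 2 5 8 3 4)(1 7)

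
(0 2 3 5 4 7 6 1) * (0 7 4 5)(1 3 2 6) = (0 6 3)(1 7)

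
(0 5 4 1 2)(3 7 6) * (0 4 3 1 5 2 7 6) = (0 2 4 5 3 6 1 7)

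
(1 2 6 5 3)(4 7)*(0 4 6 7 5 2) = (0 4 5 3 1)(2 7 6)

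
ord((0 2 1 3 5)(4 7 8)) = 15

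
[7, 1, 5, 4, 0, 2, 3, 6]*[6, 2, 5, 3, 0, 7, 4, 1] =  [1, 2, 7, 0, 6, 5, 3, 4]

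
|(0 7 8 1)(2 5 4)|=12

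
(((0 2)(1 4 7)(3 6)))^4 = (1 4 7)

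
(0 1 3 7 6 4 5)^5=(0 4 7 1 5 6 3)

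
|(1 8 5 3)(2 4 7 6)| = 4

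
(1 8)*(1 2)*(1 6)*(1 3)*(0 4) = (0 4)(1 8 2 6 3)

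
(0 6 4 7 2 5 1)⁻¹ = (0 1 5 2 7 4 6)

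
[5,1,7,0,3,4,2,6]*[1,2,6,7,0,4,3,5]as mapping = [0→4,1→2,2→5,3→1,4→7,5→0,6→6,7→3]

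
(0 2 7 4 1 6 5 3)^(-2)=(0 5 1 7)(2 3 6 4)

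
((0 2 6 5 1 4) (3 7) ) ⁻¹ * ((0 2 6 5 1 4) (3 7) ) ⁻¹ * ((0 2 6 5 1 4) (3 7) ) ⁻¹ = (0 5) (1 2) (3 7) (4 6) 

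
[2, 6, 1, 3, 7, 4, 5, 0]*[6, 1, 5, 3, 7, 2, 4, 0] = [5, 4, 1, 3, 0, 7, 2, 6]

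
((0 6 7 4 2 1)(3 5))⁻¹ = (0 1 2 4 7 6)(3 5)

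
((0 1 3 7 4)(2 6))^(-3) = (0 3 4 1 7)(2 6)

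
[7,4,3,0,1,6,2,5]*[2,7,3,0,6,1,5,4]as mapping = [0→4,1→6,2→0,3→2,4→7,5→5,6→3,7→1]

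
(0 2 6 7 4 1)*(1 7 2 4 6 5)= (0 4 7 6 2 5 1)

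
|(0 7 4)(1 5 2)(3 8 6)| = 3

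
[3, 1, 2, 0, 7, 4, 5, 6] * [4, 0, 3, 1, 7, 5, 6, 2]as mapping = [0→1, 1→0, 2→3, 3→4, 4→2, 5→7, 6→5, 7→6]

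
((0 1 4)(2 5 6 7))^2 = (0 4 1)(2 6)(5 7)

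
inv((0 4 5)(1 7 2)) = (0 5 4)(1 2 7)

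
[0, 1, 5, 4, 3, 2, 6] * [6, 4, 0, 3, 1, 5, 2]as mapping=[0→6, 1→4, 2→5, 3→1, 4→3, 5→0, 6→2]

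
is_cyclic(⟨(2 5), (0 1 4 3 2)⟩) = no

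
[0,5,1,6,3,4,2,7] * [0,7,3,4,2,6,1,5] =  [0,6,7,1,4,2,3,5]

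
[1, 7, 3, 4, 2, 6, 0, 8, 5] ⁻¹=[6, 0, 4, 2, 3, 8, 5, 1, 7] 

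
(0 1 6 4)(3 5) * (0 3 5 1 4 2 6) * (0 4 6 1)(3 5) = (0 6 2 1 4 5 3)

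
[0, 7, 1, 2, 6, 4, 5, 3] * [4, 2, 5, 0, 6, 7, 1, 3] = [4, 3, 2, 5, 1, 6, 7, 0]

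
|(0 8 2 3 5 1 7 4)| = 8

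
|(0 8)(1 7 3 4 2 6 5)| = 14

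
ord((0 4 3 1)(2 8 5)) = 12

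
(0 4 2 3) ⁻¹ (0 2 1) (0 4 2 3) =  (1 4 3) 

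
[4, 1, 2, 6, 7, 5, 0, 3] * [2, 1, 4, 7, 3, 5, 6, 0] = [3, 1, 4, 6, 0, 5, 2, 7]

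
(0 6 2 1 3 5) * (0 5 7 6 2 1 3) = (0 2 3 7 6 1)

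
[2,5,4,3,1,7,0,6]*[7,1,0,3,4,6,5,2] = [0,6,4,3,1,2,7,5]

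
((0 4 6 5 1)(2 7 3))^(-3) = (0 6 1 4 5)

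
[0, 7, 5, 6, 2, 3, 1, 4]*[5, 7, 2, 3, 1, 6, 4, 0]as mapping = [0→5, 1→0, 2→6, 3→4, 4→2, 5→3, 6→7, 7→1]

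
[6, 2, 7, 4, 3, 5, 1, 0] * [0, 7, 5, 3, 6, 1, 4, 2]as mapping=[0→4, 1→5, 2→2, 3→6, 4→3, 5→1, 6→7, 7→0]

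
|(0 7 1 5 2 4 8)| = 7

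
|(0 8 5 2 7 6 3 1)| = 8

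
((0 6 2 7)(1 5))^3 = (0 7 2 6)(1 5)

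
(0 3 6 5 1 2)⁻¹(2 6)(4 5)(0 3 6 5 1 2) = (0 5)(1 4)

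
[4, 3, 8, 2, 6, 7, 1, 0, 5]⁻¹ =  [7, 6, 3, 1, 0, 8, 4, 5, 2]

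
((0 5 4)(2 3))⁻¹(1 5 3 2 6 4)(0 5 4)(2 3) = (0 1 4 2 3 6)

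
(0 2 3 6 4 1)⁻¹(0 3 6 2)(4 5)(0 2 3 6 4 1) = (1 5)(2 6 4 3)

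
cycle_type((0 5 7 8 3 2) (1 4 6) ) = 3.6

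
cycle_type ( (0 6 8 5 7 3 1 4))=8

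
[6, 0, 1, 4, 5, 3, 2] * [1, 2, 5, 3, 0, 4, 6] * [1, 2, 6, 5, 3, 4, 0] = [0, 2, 6, 1, 3, 5, 4]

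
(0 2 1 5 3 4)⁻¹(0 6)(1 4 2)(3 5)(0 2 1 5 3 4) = (0 1 5)(2 6)(3 4)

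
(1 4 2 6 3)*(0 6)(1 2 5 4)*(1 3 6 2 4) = (0 2)(1 3 4 5)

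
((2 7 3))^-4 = (2 3 7)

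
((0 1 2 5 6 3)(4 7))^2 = (0 2 6)(1 5 3)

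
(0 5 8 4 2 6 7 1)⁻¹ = (0 1 7 6 2 4 8 5)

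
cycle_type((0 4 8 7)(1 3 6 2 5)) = 4.5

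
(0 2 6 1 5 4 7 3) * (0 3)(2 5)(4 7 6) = (0 5 7)(1 2 4 6)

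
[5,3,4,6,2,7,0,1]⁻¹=[6,7,4,1,2,0,3,5]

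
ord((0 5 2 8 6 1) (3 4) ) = 6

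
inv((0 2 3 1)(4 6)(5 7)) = (0 1 3 2)(4 6)(5 7)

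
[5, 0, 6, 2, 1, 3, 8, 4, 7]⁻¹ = [1, 4, 3, 5, 7, 0, 2, 8, 6]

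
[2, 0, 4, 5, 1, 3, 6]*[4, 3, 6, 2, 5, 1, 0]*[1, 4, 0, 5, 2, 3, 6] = [6, 2, 3, 4, 5, 0, 1]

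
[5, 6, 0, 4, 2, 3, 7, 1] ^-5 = [0, 6, 2, 3, 4, 5, 7, 1] 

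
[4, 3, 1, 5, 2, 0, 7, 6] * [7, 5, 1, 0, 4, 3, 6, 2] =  [4, 0, 5, 3, 1, 7, 2, 6]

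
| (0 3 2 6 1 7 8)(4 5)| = 14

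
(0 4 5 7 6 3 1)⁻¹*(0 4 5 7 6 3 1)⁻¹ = (0 3 7 4 1 6 5)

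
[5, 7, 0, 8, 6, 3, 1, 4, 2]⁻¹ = [2, 6, 8, 5, 7, 0, 4, 1, 3]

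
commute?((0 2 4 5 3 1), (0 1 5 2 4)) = no:(0 2 4 5 3 1) * (0 1 5 2 4) = (0 4 2)(3 5), (0 1 5 2 4) * (0 2 4 5 3 1) = (1 3)(2 5 4)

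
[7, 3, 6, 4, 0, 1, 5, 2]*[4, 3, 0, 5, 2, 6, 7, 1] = [1, 5, 7, 2, 4, 3, 6, 0]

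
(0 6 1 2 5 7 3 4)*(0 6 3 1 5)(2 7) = (0 3 4 6 5 2)(1 7)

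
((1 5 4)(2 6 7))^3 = ()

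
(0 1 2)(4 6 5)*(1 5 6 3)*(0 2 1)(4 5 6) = (0 6 4 3)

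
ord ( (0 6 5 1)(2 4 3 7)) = 4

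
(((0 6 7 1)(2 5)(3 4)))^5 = (0 6 7 1)(2 5)(3 4)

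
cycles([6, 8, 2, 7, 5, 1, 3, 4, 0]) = (0 6 3 7 4 5 1 8)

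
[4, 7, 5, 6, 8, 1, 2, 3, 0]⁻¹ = [8, 5, 6, 7, 0, 2, 3, 1, 4]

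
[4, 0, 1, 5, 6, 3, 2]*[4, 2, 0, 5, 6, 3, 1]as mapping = [0→6, 1→4, 2→2, 3→3, 4→1, 5→5, 6→0]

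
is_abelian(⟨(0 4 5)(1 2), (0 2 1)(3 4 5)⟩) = no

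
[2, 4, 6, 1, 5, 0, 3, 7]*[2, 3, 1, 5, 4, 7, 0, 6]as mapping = [0→1, 1→4, 2→0, 3→3, 4→7, 5→2, 6→5, 7→6]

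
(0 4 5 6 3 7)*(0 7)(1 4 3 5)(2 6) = (0 3)(1 4)(2 6 5)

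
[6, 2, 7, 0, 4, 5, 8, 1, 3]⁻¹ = [3, 7, 1, 8, 4, 5, 0, 2, 6]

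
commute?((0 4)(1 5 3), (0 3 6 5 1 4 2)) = no:(0 4)(1 5 3)*(0 3 6 5 1 4 2) = (0 2)(3 4)(5 6), (0 3 6 5 1 4 2)*(0 4)(1 5 3) = (0 1)(2 4)(3 6)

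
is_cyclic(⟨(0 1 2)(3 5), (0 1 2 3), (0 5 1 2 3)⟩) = no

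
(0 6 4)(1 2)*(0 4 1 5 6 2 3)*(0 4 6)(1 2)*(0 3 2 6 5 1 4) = (0 4 5 3)(1 2)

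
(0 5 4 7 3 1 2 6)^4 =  (0 3)(1 5)(2 4)(6 7)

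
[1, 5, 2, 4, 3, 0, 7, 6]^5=[5, 0, 2, 4, 3, 1, 7, 6]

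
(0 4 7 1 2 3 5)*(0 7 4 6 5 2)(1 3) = (0 6 5 7 3 2 1)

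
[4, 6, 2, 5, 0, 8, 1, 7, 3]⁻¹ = [4, 6, 2, 8, 0, 3, 1, 7, 5]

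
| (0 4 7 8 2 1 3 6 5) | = 9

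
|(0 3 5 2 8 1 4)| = 7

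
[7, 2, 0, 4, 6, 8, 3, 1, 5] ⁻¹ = [2, 7, 1, 6, 3, 8, 4, 0, 5] 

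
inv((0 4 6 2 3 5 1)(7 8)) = (0 1 5 3 2 6 4)(7 8)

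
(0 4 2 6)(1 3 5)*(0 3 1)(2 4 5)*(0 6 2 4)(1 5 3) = (0 3 4)(1 5 6)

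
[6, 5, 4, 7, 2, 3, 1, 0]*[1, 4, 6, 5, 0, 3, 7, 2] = [7, 3, 0, 2, 6, 5, 4, 1]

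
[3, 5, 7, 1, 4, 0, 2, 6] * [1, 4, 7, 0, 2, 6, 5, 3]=[0, 6, 3, 4, 2, 1, 7, 5]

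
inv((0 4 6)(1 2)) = (0 6 4)(1 2)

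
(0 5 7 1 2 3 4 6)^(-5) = (0 1 4 5 2 6 7 3)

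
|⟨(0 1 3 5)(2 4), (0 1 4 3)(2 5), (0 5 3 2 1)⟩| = 360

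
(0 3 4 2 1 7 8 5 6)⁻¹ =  (0 6 5 8 7 1 2 4 3)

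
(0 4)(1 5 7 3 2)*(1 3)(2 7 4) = (0 2 3 7 1 5 4)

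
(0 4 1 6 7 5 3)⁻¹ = (0 3 5 7 6 1 4)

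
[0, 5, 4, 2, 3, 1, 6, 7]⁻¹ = [0, 5, 3, 4, 2, 1, 6, 7]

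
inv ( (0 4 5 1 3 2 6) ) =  (0 6 2 3 1 5 4) 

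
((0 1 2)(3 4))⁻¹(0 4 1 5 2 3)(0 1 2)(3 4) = (0 4 1 3 2 5)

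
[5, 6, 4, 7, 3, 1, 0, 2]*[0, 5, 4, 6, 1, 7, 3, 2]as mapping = [0→7, 1→3, 2→1, 3→2, 4→6, 5→5, 6→0, 7→4]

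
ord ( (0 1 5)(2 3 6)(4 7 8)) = 3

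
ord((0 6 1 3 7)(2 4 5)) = 15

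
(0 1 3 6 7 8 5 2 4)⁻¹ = (0 4 2 5 8 7 6 3 1)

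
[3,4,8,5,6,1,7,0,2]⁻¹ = [7,5,8,0,1,3,4,6,2]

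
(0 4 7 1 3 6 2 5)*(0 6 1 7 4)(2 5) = (1 3)(5 6)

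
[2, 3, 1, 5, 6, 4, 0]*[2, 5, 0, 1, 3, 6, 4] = [0, 1, 5, 6, 4, 3, 2]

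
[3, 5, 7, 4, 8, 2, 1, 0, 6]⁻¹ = [7, 6, 5, 0, 3, 1, 8, 2, 4]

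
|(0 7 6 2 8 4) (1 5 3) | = 6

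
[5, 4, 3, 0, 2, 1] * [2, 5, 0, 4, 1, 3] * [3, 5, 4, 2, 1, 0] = [2, 5, 1, 4, 3, 0]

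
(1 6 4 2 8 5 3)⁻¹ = (1 3 5 8 2 4 6)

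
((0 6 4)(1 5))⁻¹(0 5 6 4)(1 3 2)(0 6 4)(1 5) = (0 6 1 4)(2 5 3)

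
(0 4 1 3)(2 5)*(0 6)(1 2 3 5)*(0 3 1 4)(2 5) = (1 2 4 5)(3 6)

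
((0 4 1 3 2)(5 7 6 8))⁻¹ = (0 2 3 1 4)(5 8 6 7)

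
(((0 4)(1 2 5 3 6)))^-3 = (0 4)(1 5 6 2 3)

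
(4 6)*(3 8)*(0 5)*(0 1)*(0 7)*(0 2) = (0 5 1 7 2)(3 8)(4 6)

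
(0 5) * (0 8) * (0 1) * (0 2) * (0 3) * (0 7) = (0 5 8 1 2 3 7)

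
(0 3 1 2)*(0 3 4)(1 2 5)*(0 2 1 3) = (0 4 2)(1 5 3)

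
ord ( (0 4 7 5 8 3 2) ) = 7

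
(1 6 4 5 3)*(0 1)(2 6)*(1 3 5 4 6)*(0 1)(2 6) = (0 3 1 6 2)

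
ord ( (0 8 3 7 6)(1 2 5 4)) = 20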